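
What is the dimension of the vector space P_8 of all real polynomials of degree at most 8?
Dimension = 9

A polynomial of degree at most 8 can be written as a₀ + a₁x + a₂x² + … + a_8x^8, with 9 free coefficients a₀, …, a_8.
The set {1, x, x², …, x^8} is a basis: it spans P_8 (every such polynomial is a linear combination of these) and is linearly independent (a polynomial is zero iff all its coefficients are zero).
Therefore dim(P_8) = 8 + 1 = 9.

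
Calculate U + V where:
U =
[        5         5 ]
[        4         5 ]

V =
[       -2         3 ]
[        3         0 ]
U + V =
[        3         8 ]
[        7         5 ]

Matrix addition is elementwise: (U+V)[i][j] = U[i][j] + V[i][j].
  (U+V)[0][0] = (5) + (-2) = 3
  (U+V)[0][1] = (5) + (3) = 8
  (U+V)[1][0] = (4) + (3) = 7
  (U+V)[1][1] = (5) + (0) = 5
U + V =
[        3         8 ]
[        7         5 ]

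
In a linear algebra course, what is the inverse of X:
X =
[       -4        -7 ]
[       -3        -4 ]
det(X) = -5
X⁻¹ =
[      4/5      -7/5 ]
[     -3/5       4/5 ]

For a 2×2 matrix X = [[a, b], [c, d]] with det(X) ≠ 0, X⁻¹ = (1/det(X)) * [[d, -b], [-c, a]].
det(X) = (-4)*(-4) - (-7)*(-3) = 16 - 21 = -5.
X⁻¹ = (1/-5) * [[-4, 7], [3, -4]].
Dividing each entry by -5 and reducing:
X⁻¹ =
[      4/5      -7/5 ]
[     -3/5       4/5 ]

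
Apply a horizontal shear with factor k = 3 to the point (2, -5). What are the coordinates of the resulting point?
(-13, -5)

Shear matrix for horizontal shear with factor k = 3:
[[1, 3], [0, 1]]
Result: (2, -5) → (-13, -5)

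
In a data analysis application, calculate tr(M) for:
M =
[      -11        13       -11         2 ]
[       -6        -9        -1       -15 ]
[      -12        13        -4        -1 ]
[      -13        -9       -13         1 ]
tr(M) = -11 - 9 - 4 + 1 = -23

The trace of a square matrix is the sum of its diagonal entries.
Diagonal entries of M: M[0][0] = -11, M[1][1] = -9, M[2][2] = -4, M[3][3] = 1.
tr(M) = -11 - 9 - 4 + 1 = -23.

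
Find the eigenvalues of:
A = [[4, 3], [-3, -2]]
λ = 1, 1

Solve det(A - λI) = 0. For a 2×2 matrix this is λ² - (trace)λ + det = 0.
trace(A) = 4 - 2 = 2.
det(A) = (4)*(-2) - (3)*(-3) = -8 + 9 = 1.
Characteristic equation: λ² - (2)λ + (1) = 0.
Discriminant: (2)² - 4*(1) = 4 - 4 = 0.
Roots: λ = (2 ± √0) / 2 = 1, 1.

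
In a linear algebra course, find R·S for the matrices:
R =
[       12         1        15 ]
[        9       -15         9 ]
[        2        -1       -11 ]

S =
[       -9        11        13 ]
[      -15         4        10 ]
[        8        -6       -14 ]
RS =
[       -3        46       -44 ]
[      216       -15      -159 ]
[      -91        84       170 ]

Matrix multiplication: (RS)[i][j] = sum over k of R[i][k] * S[k][j].
  (RS)[0][0] = (12)*(-9) + (1)*(-15) + (15)*(8) = -3
  (RS)[0][1] = (12)*(11) + (1)*(4) + (15)*(-6) = 46
  (RS)[0][2] = (12)*(13) + (1)*(10) + (15)*(-14) = -44
  (RS)[1][0] = (9)*(-9) + (-15)*(-15) + (9)*(8) = 216
  (RS)[1][1] = (9)*(11) + (-15)*(4) + (9)*(-6) = -15
  (RS)[1][2] = (9)*(13) + (-15)*(10) + (9)*(-14) = -159
  (RS)[2][0] = (2)*(-9) + (-1)*(-15) + (-11)*(8) = -91
  (RS)[2][1] = (2)*(11) + (-1)*(4) + (-11)*(-6) = 84
  (RS)[2][2] = (2)*(13) + (-1)*(10) + (-11)*(-14) = 170
RS =
[       -3        46       -44 ]
[      216       -15      -159 ]
[      -91        84       170 ]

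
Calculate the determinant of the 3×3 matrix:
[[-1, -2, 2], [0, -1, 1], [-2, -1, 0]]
-1

Expansion along first row:
det = -1·det([[-1,1],[-1,0]]) - -2·det([[0,1],[-2,0]]) + 2·det([[0,-1],[-2,-1]])
    = -1·(-1·0 - 1·-1) - -2·(0·0 - 1·-2) + 2·(0·-1 - -1·-2)
    = -1·1 - -2·2 + 2·-2
    = -1 + 4 + -4 = -1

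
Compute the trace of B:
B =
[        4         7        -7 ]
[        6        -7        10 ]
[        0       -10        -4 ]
tr(B) = 4 - 7 - 4 = -7

The trace of a square matrix is the sum of its diagonal entries.
Diagonal entries of B: B[0][0] = 4, B[1][1] = -7, B[2][2] = -4.
tr(B) = 4 - 7 - 4 = -7.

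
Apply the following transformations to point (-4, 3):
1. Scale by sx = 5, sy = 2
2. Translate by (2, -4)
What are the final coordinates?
(-18, 2)

Step 1: Scale (-4, 3) by (sx, sy) = (5, 2) → (-20, 6)
Step 2: Translate by (2, -4) → (-18, 2)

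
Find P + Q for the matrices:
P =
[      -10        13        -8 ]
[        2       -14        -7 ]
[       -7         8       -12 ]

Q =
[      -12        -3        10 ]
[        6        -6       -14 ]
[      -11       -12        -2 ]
P + Q =
[      -22        10         2 ]
[        8       -20       -21 ]
[      -18        -4       -14 ]

Matrix addition is elementwise: (P+Q)[i][j] = P[i][j] + Q[i][j].
  (P+Q)[0][0] = (-10) + (-12) = -22
  (P+Q)[0][1] = (13) + (-3) = 10
  (P+Q)[0][2] = (-8) + (10) = 2
  (P+Q)[1][0] = (2) + (6) = 8
  (P+Q)[1][1] = (-14) + (-6) = -20
  (P+Q)[1][2] = (-7) + (-14) = -21
  (P+Q)[2][0] = (-7) + (-11) = -18
  (P+Q)[2][1] = (8) + (-12) = -4
  (P+Q)[2][2] = (-12) + (-2) = -14
P + Q =
[      -22        10         2 ]
[        8       -20       -21 ]
[      -18        -4       -14 ]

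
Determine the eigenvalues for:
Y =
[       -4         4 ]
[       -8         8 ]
λ = 0, 4

Solve det(Y - λI) = 0. For a 2×2 matrix the characteristic equation is λ² - (trace)λ + det = 0.
trace(Y) = a + d = -4 + 8 = 4.
det(Y) = a*d - b*c = (-4)*(8) - (4)*(-8) = -32 + 32 = 0.
Characteristic equation: λ² - (4)λ + (0) = 0.
Discriminant = (4)² - 4*(0) = 16 - 0 = 16.
λ = (4 ± √16) / 2 = (4 ± 4) / 2 = 0, 4.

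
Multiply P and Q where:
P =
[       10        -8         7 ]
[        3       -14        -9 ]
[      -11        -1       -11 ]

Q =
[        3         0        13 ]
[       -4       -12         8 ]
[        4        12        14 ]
PQ =
[       90       180       164 ]
[       29        60      -199 ]
[      -73      -120      -305 ]

Matrix multiplication: (PQ)[i][j] = sum over k of P[i][k] * Q[k][j].
  (PQ)[0][0] = (10)*(3) + (-8)*(-4) + (7)*(4) = 90
  (PQ)[0][1] = (10)*(0) + (-8)*(-12) + (7)*(12) = 180
  (PQ)[0][2] = (10)*(13) + (-8)*(8) + (7)*(14) = 164
  (PQ)[1][0] = (3)*(3) + (-14)*(-4) + (-9)*(4) = 29
  (PQ)[1][1] = (3)*(0) + (-14)*(-12) + (-9)*(12) = 60
  (PQ)[1][2] = (3)*(13) + (-14)*(8) + (-9)*(14) = -199
  (PQ)[2][0] = (-11)*(3) + (-1)*(-4) + (-11)*(4) = -73
  (PQ)[2][1] = (-11)*(0) + (-1)*(-12) + (-11)*(12) = -120
  (PQ)[2][2] = (-11)*(13) + (-1)*(8) + (-11)*(14) = -305
PQ =
[       90       180       164 ]
[       29        60      -199 ]
[      -73      -120      -305 ]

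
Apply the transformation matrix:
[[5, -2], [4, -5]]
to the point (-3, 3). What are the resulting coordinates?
(-21, -27)

Matrix multiplication:
[[5, -2], [4, -5]] × [-3, 3]ᵀ
= [5×-3 + -2×3, 4×-3 + -5×3]ᵀ
= [-21.0000, -27.0000]ᵀ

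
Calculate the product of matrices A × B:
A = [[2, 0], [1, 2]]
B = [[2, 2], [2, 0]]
[[4, 4], [6, 2]]

Matrix multiplication:
C[0][0] = 2×2 + 0×2 = 4
C[0][1] = 2×2 + 0×0 = 4
C[1][0] = 1×2 + 2×2 = 6
C[1][1] = 1×2 + 2×0 = 2
Result: [[4, 4], [6, 2]]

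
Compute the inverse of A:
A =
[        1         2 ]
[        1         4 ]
det(A) = 2
A⁻¹ =
[        2        -1 ]
[     -1/2       1/2 ]

For a 2×2 matrix A = [[a, b], [c, d]] with det(A) ≠ 0, A⁻¹ = (1/det(A)) * [[d, -b], [-c, a]].
det(A) = (1)*(4) - (2)*(1) = 4 - 2 = 2.
A⁻¹ = (1/2) * [[4, -2], [-1, 1]].
Dividing each entry by 2 and reducing:
A⁻¹ =
[        2        -1 ]
[     -1/2       1/2 ]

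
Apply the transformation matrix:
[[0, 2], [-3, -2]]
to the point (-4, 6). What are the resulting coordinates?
(12, 0)

Matrix multiplication:
[[0, 2], [-3, -2]] × [-4, 6]ᵀ
= [0×-4 + 2×6, -3×-4 + -2×6]ᵀ
= [12.0000, 0.0000]ᵀ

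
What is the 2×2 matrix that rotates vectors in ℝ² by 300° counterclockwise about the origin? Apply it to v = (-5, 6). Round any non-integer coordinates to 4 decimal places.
R = [[1/2, √3/2], [-√3/2, 1/2]]; R·v = (2.6962, 7.3301)

A counterclockwise rotation by angle θ in ℝ² has matrix R(θ) = [[cos θ, -sin θ], [sin θ, cos θ]].
For θ = 300°: cos θ = 1/2, sin θ = -√3/2.
R(300°) = [[1/2, √3/2], [-√3/2, 1/2]].
R·v = [1/2·-5 + (√3/2)·6, -√3/2·-5 + 1/2·6] = (2.6962, 7.3301).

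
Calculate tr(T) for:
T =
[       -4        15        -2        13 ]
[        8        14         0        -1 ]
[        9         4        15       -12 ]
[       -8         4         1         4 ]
tr(T) = -4 + 14 + 15 + 4 = 29

The trace of a square matrix is the sum of its diagonal entries.
Diagonal entries of T: T[0][0] = -4, T[1][1] = 14, T[2][2] = 15, T[3][3] = 4.
tr(T) = -4 + 14 + 15 + 4 = 29.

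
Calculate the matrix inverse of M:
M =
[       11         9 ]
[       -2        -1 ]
det(M) = 7
M⁻¹ =
[     -1/7      -9/7 ]
[      2/7      11/7 ]

For a 2×2 matrix M = [[a, b], [c, d]] with det(M) ≠ 0, M⁻¹ = (1/det(M)) * [[d, -b], [-c, a]].
det(M) = (11)*(-1) - (9)*(-2) = -11 + 18 = 7.
M⁻¹ = (1/7) * [[-1, -9], [2, 11]].
Dividing each entry by 7 and reducing:
M⁻¹ =
[     -1/7      -9/7 ]
[      2/7      11/7 ]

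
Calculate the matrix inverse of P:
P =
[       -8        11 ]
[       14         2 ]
det(P) = -170
P⁻¹ =
[    -1/85    11/170 ]
[     7/85      4/85 ]

For a 2×2 matrix P = [[a, b], [c, d]] with det(P) ≠ 0, P⁻¹ = (1/det(P)) * [[d, -b], [-c, a]].
det(P) = (-8)*(2) - (11)*(14) = -16 - 154 = -170.
P⁻¹ = (1/-170) * [[2, -11], [-14, -8]].
Dividing each entry by -170 and reducing:
P⁻¹ =
[    -1/85    11/170 ]
[     7/85      4/85 ]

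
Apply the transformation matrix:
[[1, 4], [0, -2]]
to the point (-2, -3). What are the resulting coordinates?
(-14, 6)

Matrix multiplication:
[[1, 4], [0, -2]] × [-2, -3]ᵀ
= [1×-2 + 4×-3, 0×-2 + -2×-3]ᵀ
= [-14.0000, 6.0000]ᵀ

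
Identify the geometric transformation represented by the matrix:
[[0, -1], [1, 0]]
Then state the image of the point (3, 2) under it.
rotation by 90° counterclockwise; image of (3, 2) is (-2, 3)

This matches the form [[cos θ, -sin θ], [sin θ, cos θ]] of a rotation matrix; reading off cos θ and sin θ gives the angle.
The matrix [[0, -1], [1, 0]] represents: rotation by 90° counterclockwise.
Applying it to (3, 2): [0·3 + -1·2, 1·3 + 0·2] = (-2, 3).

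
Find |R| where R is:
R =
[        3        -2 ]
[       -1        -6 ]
det(R) = -20

For a 2×2 matrix [[a, b], [c, d]], det = a*d - b*c.
det(R) = (3)*(-6) - (-2)*(-1) = -18 - 2 = -20.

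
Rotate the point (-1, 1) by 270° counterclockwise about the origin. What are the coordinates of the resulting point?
(1, 1)

Rotation matrix R(θ) = [[cos θ, -sin θ], [sin θ, cos θ]]; for θ = 270°:
R = [[0, 1], [-1, 0]]
Result: R × [-1, 1]ᵀ = [0·-1 + (1)·1, -1·-1 + (0)·1]ᵀ = (1, 1)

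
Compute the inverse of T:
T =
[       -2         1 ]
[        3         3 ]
det(T) = -9
T⁻¹ =
[     -1/3       1/9 ]
[      1/3       2/9 ]

For a 2×2 matrix T = [[a, b], [c, d]] with det(T) ≠ 0, T⁻¹ = (1/det(T)) * [[d, -b], [-c, a]].
det(T) = (-2)*(3) - (1)*(3) = -6 - 3 = -9.
T⁻¹ = (1/-9) * [[3, -1], [-3, -2]].
Dividing each entry by -9 and reducing:
T⁻¹ =
[     -1/3       1/9 ]
[      1/3       2/9 ]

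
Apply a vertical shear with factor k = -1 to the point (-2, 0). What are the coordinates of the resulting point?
(-2, 2)

Shear matrix for vertical shear with factor k = -1:
[[1, 0], [-1, 1]]
Result: (-2, 0) → (-2, 2)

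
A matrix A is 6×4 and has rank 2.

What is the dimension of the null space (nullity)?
2

The rank-nullity theorem for an m×n matrix states:
rank(A) + nullity(A) = n (the number of columns).
Here n = 4 and rank(A) = 2, so nullity(A) = 4 - 2 = 2.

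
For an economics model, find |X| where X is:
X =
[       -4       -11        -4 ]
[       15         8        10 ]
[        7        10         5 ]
det(X) = -81

Expand along row 0 (cofactor expansion): det(X) = a*(e*i - f*h) - b*(d*i - f*g) + c*(d*h - e*g), where the 3×3 is [[a, b, c], [d, e, f], [g, h, i]].
Minor M_00 = (8)*(5) - (10)*(10) = 40 - 100 = -60.
Minor M_01 = (15)*(5) - (10)*(7) = 75 - 70 = 5.
Minor M_02 = (15)*(10) - (8)*(7) = 150 - 56 = 94.
det(X) = (-4)*(-60) - (-11)*(5) + (-4)*(94) = 240 + 55 - 376 = -81.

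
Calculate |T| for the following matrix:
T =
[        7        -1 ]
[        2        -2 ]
det(T) = -12

For a 2×2 matrix [[a, b], [c, d]], det = a*d - b*c.
det(T) = (7)*(-2) - (-1)*(2) = -14 + 2 = -12.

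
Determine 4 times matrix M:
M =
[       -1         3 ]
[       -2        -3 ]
4M =
[       -4        12 ]
[       -8       -12 ]

Scalar multiplication is elementwise: (4M)[i][j] = 4 * M[i][j].
  (4M)[0][0] = 4 * (-1) = -4
  (4M)[0][1] = 4 * (3) = 12
  (4M)[1][0] = 4 * (-2) = -8
  (4M)[1][1] = 4 * (-3) = -12
4M =
[       -4        12 ]
[       -8       -12 ]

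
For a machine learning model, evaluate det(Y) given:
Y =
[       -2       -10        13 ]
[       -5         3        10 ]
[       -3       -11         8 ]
det(Y) = 464

Expand along row 0 (cofactor expansion): det(Y) = a*(e*i - f*h) - b*(d*i - f*g) + c*(d*h - e*g), where the 3×3 is [[a, b, c], [d, e, f], [g, h, i]].
Minor M_00 = (3)*(8) - (10)*(-11) = 24 + 110 = 134.
Minor M_01 = (-5)*(8) - (10)*(-3) = -40 + 30 = -10.
Minor M_02 = (-5)*(-11) - (3)*(-3) = 55 + 9 = 64.
det(Y) = (-2)*(134) - (-10)*(-10) + (13)*(64) = -268 - 100 + 832 = 464.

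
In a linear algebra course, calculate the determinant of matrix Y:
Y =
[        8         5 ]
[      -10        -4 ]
det(Y) = 18

For a 2×2 matrix [[a, b], [c, d]], det = a*d - b*c.
det(Y) = (8)*(-4) - (5)*(-10) = -32 + 50 = 18.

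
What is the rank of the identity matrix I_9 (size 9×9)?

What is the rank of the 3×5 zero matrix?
rank(I_9) = 9, rank(0) = 0

The identity I_9 has 9 columns that are the standard basis vectors e_1, …, e_9. These are linearly independent, so all 9 columns are pivots and rank(I_9) = 9.
The 3×5 zero matrix has every entry zero, so every row is the zero row and there are no pivots; rank(0) = 0.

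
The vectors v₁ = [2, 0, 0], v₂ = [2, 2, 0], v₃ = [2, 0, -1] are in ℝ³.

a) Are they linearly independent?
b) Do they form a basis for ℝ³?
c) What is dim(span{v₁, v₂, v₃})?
Yes independent, yes basis, dim = 3

Stack v₁, v₂, v₃ as rows of a 3×3 matrix.
[[2, 0, 0]; [2, 2, 0]; [2, 0, -1]] is already lower triangular with nonzero diagonal entries (2, 2, -1), so its determinant is the product of the diagonal entries, det = (2)·(2)·(-1) = -4 ≠ 0, and the rows are linearly independent.
Three linearly independent vectors in ℝ³ form a basis for ℝ³, so dim(span{v₁,v₂,v₃}) = 3.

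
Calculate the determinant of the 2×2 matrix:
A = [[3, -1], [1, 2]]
7

For A = [[a, b], [c, d]], det(A) = a*d - b*c.
det(A) = (3)*(2) - (-1)*(1) = 6 - -1 = 7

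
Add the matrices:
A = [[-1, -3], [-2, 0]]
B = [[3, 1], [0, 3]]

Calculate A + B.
[[2, -2], [-2, 3]]

Add corresponding elements:
(-1)+(3)=2
(-3)+(1)=-2
(-2)+(0)=-2
(0)+(3)=3
A + B = [[2, -2], [-2, 3]]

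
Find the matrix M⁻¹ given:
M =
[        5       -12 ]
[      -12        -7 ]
det(M) = -179
M⁻¹ =
[    7/179   -12/179 ]
[  -12/179    -5/179 ]

For a 2×2 matrix M = [[a, b], [c, d]] with det(M) ≠ 0, M⁻¹ = (1/det(M)) * [[d, -b], [-c, a]].
det(M) = (5)*(-7) - (-12)*(-12) = -35 - 144 = -179.
M⁻¹ = (1/-179) * [[-7, 12], [12, 5]].
Dividing each entry by -179 and reducing:
M⁻¹ =
[    7/179   -12/179 ]
[  -12/179    -5/179 ]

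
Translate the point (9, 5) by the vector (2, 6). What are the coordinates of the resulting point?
(11, 11)

Translation by (2, 6):
x' = 9 + 2 = 11
y' = 5 + 6 = 11
Homogeneous matrix: [[1, 0, 2], [0, 1, 6], [0, 0, 1]]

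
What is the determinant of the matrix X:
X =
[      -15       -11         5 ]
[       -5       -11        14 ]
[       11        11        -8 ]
det(X) = 66

Expand along row 0 (cofactor expansion): det(X) = a*(e*i - f*h) - b*(d*i - f*g) + c*(d*h - e*g), where the 3×3 is [[a, b, c], [d, e, f], [g, h, i]].
Minor M_00 = (-11)*(-8) - (14)*(11) = 88 - 154 = -66.
Minor M_01 = (-5)*(-8) - (14)*(11) = 40 - 154 = -114.
Minor M_02 = (-5)*(11) - (-11)*(11) = -55 + 121 = 66.
det(X) = (-15)*(-66) - (-11)*(-114) + (5)*(66) = 990 - 1254 + 330 = 66.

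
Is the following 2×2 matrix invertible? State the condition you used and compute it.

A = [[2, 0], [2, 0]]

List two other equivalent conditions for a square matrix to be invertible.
No, not invertible; det(A) = 0 (two rows are equal, so the rows are linearly dependent). Equivalent conditions (failing for this A): rank(A) < 2; Ax = 0 has non-trivial solutions; 0 is an eigenvalue; the columns are linearly dependent.

To check invertibility, compute det(A).
In this matrix, row 0 and the last row are identical, so one row is a scalar multiple of another and the rows are linearly dependent.
A matrix with linearly dependent rows has det = 0 and is not invertible.
Equivalent failed conditions:
- rank(A) < 2.
- Ax = 0 has non-trivial solutions.
- 0 is an eigenvalue.
- The columns are linearly dependent.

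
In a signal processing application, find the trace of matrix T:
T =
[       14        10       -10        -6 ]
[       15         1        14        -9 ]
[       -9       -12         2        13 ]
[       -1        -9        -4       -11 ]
tr(T) = 14 + 1 + 2 - 11 = 6

The trace of a square matrix is the sum of its diagonal entries.
Diagonal entries of T: T[0][0] = 14, T[1][1] = 1, T[2][2] = 2, T[3][3] = -11.
tr(T) = 14 + 1 + 2 - 11 = 6.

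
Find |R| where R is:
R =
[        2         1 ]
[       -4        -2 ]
det(R) = 0

For a 2×2 matrix [[a, b], [c, d]], det = a*d - b*c.
det(R) = (2)*(-2) - (1)*(-4) = -4 + 4 = 0.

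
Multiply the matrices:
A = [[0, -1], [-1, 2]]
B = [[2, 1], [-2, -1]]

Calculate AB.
[[2, 1], [-6, -3]]

Each entry (i,j) of AB = sum over k of A[i][k]*B[k][j].
(AB)[0][0] = (0)*(2) + (-1)*(-2) = 2
(AB)[0][1] = (0)*(1) + (-1)*(-1) = 1
(AB)[1][0] = (-1)*(2) + (2)*(-2) = -6
(AB)[1][1] = (-1)*(1) + (2)*(-1) = -3
AB = [[2, 1], [-6, -3]]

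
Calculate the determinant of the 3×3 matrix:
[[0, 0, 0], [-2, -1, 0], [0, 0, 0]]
0

Expansion along first row:
det = 0·det([[-1,0],[0,0]]) - 0·det([[-2,0],[0,0]]) + 0·det([[-2,-1],[0,0]])
    = 0·(-1·0 - 0·0) - 0·(-2·0 - 0·0) + 0·(-2·0 - -1·0)
    = 0·0 - 0·0 + 0·0
    = 0 + 0 + 0 = 0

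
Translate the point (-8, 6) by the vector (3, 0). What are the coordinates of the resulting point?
(-5, 6)

Translation by (3, 0):
x' = -8 + 3 = -5
y' = 6 + 0 = 6
Homogeneous matrix: [[1, 0, 3], [0, 1, 0], [0, 0, 1]]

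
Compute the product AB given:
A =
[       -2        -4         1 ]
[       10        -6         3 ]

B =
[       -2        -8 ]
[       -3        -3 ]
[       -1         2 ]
AB =
[       15        30 ]
[       -5       -56 ]

Matrix multiplication: (AB)[i][j] = sum over k of A[i][k] * B[k][j].
  (AB)[0][0] = (-2)*(-2) + (-4)*(-3) + (1)*(-1) = 15
  (AB)[0][1] = (-2)*(-8) + (-4)*(-3) + (1)*(2) = 30
  (AB)[1][0] = (10)*(-2) + (-6)*(-3) + (3)*(-1) = -5
  (AB)[1][1] = (10)*(-8) + (-6)*(-3) + (3)*(2) = -56
AB =
[       15        30 ]
[       -5       -56 ]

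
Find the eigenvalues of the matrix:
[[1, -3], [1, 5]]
λ = 2 and λ = 4

Characteristic equation: det(A - λI) = 0
λ² - (trace)λ + (det) = 0
λ² - (6)λ + (8) = 0
λ² - 6λ + 8 = 0
Solving: λ = 2, 4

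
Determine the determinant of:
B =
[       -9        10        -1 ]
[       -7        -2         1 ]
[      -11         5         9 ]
det(B) = 784

Expand along row 0 (cofactor expansion): det(B) = a*(e*i - f*h) - b*(d*i - f*g) + c*(d*h - e*g), where the 3×3 is [[a, b, c], [d, e, f], [g, h, i]].
Minor M_00 = (-2)*(9) - (1)*(5) = -18 - 5 = -23.
Minor M_01 = (-7)*(9) - (1)*(-11) = -63 + 11 = -52.
Minor M_02 = (-7)*(5) - (-2)*(-11) = -35 - 22 = -57.
det(B) = (-9)*(-23) - (10)*(-52) + (-1)*(-57) = 207 + 520 + 57 = 784.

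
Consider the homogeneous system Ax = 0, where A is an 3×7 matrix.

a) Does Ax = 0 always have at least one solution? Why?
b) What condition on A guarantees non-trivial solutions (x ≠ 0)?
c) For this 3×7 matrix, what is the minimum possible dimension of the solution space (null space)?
a) Yes, x = 0 is always a solution. b) When A has linearly dependent columns (rank < n). c) Minimum nullity = 4.

a) x = 0 satisfies A·0 = 0, so the zero vector is always a solution.
b) Non-trivial solutions exist iff the columns of A are linearly dependent, equivalently rank(A) < n (the number of columns).
c) By rank-nullity, rank(A) + nullity(A) = n = 7. Since A has only 3 rows, rank(A) ≤ 3, so nullity(A) ≥ 7 - 3 = 4.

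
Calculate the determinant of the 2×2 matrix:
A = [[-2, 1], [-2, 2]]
-2

For A = [[a, b], [c, d]], det(A) = a*d - b*c.
det(A) = (-2)*(2) - (1)*(-2) = -4 - -2 = -2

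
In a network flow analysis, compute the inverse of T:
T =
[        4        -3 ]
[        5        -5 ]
det(T) = -5
T⁻¹ =
[        1      -3/5 ]
[        1      -4/5 ]

For a 2×2 matrix T = [[a, b], [c, d]] with det(T) ≠ 0, T⁻¹ = (1/det(T)) * [[d, -b], [-c, a]].
det(T) = (4)*(-5) - (-3)*(5) = -20 + 15 = -5.
T⁻¹ = (1/-5) * [[-5, 3], [-5, 4]].
Dividing each entry by -5 and reducing:
T⁻¹ =
[        1      -3/5 ]
[        1      -4/5 ]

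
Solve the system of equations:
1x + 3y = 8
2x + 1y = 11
x = 5, y = 1

Use elimination (row reduction):
Equation 1: 1x + 3y = 8.
Equation 2: 2x + 1y = 11.
Multiply Eq1 by 2 and Eq2 by 1: 2x + 6y = 16;  2x + 1y = 11.
Subtract: (-5)y = -5, so y = 1.
Back-substitute into Eq1: 1x + 3*(1) = 8, so x = 5.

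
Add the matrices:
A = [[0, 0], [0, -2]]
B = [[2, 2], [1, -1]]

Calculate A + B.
[[2, 2], [1, -3]]

Add corresponding elements:
(0)+(2)=2
(0)+(2)=2
(0)+(1)=1
(-2)+(-1)=-3
A + B = [[2, 2], [1, -3]]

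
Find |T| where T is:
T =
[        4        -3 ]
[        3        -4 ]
det(T) = -7

For a 2×2 matrix [[a, b], [c, d]], det = a*d - b*c.
det(T) = (4)*(-4) - (-3)*(3) = -16 + 9 = -7.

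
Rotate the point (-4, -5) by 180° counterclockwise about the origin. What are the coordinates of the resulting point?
(4, 5)

Rotation matrix R(θ) = [[cos θ, -sin θ], [sin θ, cos θ]]; for θ = 180°:
R = [[-1, 0], [0, -1]]
Result: R × [-4, -5]ᵀ = [-1·-4 + (0)·-5, 0·-4 + (-1)·-5]ᵀ = (4, 5)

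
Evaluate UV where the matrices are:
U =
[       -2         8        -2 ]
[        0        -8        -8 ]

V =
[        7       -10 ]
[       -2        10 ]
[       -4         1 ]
UV =
[      -22        98 ]
[       48       -88 ]

Matrix multiplication: (UV)[i][j] = sum over k of U[i][k] * V[k][j].
  (UV)[0][0] = (-2)*(7) + (8)*(-2) + (-2)*(-4) = -22
  (UV)[0][1] = (-2)*(-10) + (8)*(10) + (-2)*(1) = 98
  (UV)[1][0] = (0)*(7) + (-8)*(-2) + (-8)*(-4) = 48
  (UV)[1][1] = (0)*(-10) + (-8)*(10) + (-8)*(1) = -88
UV =
[      -22        98 ]
[       48       -88 ]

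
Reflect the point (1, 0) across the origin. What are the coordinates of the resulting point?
(-1, 0)

Reflection across origin: (1, 0) → (-1, 0)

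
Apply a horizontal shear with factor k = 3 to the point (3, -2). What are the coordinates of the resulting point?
(-3, -2)

Shear matrix for horizontal shear with factor k = 3:
[[1, 3], [0, 1]]
Result: (3, -2) → (-3, -2)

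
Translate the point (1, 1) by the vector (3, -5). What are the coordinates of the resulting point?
(4, -4)

Translation by (3, -5):
x' = 1 + 3 = 4
y' = 1 + -5 = -4
Homogeneous matrix: [[1, 0, 3], [0, 1, -5], [0, 0, 1]]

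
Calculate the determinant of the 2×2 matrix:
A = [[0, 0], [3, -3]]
0

For A = [[a, b], [c, d]], det(A) = a*d - b*c.
det(A) = (0)*(-3) - (0)*(3) = 0 - 0 = 0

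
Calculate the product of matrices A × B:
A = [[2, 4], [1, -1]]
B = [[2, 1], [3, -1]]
[[16, -2], [-1, 2]]

Matrix multiplication:
C[0][0] = 2×2 + 4×3 = 16
C[0][1] = 2×1 + 4×-1 = -2
C[1][0] = 1×2 + -1×3 = -1
C[1][1] = 1×1 + -1×-1 = 2
Result: [[16, -2], [-1, 2]]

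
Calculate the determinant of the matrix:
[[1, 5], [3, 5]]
-10

For a 2×2 matrix [[a, b], [c, d]], det = ad - bc
det = (1)(5) - (5)(3) = 5 - 15 = -10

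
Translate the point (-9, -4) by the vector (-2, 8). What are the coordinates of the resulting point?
(-11, 4)

Translation by (-2, 8):
x' = -9 + -2 = -11
y' = -4 + 8 = 4
Homogeneous matrix: [[1, 0, -2], [0, 1, 8], [0, 0, 1]]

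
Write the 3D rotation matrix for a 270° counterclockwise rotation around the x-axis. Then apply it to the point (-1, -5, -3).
R = [[1, 0, 0], [0, 0, 1], [0, -1, 0]]; R·(-1, -5, -3) = (-1, -3, 5)

Rotation matrix for 270° around x-axis:
cos(270°) = 0, sin(270°) = -1
R = [[1, 0, 0], [0, 0, 1], [0, -1, 0]]
Apply to (-1, -5, -3): R·[-1, -5, -3]ᵀ = (-1, -3, 5)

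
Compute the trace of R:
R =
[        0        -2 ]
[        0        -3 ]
tr(R) = 0 - 3 = -3

The trace of a square matrix is the sum of its diagonal entries.
Diagonal entries of R: R[0][0] = 0, R[1][1] = -3.
tr(R) = 0 - 3 = -3.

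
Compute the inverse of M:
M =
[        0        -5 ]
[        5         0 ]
det(M) = 25
M⁻¹ =
[        0       1/5 ]
[     -1/5         0 ]

For a 2×2 matrix M = [[a, b], [c, d]] with det(M) ≠ 0, M⁻¹ = (1/det(M)) * [[d, -b], [-c, a]].
det(M) = (0)*(0) - (-5)*(5) = 0 + 25 = 25.
M⁻¹ = (1/25) * [[0, 5], [-5, 0]].
Dividing each entry by 25 and reducing:
M⁻¹ =
[        0       1/5 ]
[     -1/5         0 ]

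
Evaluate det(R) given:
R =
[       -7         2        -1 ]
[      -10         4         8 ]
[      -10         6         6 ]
det(R) = 148

Expand along row 0 (cofactor expansion): det(R) = a*(e*i - f*h) - b*(d*i - f*g) + c*(d*h - e*g), where the 3×3 is [[a, b, c], [d, e, f], [g, h, i]].
Minor M_00 = (4)*(6) - (8)*(6) = 24 - 48 = -24.
Minor M_01 = (-10)*(6) - (8)*(-10) = -60 + 80 = 20.
Minor M_02 = (-10)*(6) - (4)*(-10) = -60 + 40 = -20.
det(R) = (-7)*(-24) - (2)*(20) + (-1)*(-20) = 168 - 40 + 20 = 148.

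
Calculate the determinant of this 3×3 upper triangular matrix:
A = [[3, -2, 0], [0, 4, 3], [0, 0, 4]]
48

The determinant of a triangular matrix is the product of its diagonal entries (the off-diagonal entries above the diagonal do not affect it).
det(A) = (3) * (4) * (4) = 48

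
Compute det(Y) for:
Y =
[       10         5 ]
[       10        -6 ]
det(Y) = -110

For a 2×2 matrix [[a, b], [c, d]], det = a*d - b*c.
det(Y) = (10)*(-6) - (5)*(10) = -60 - 50 = -110.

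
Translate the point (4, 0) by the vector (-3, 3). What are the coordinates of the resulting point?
(1, 3)

Translation by (-3, 3):
x' = 4 + -3 = 1
y' = 0 + 3 = 3
Homogeneous matrix: [[1, 0, -3], [0, 1, 3], [0, 0, 1]]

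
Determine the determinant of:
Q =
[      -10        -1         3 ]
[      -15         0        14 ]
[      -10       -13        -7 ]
det(Q) = -990

Expand along row 0 (cofactor expansion): det(Q) = a*(e*i - f*h) - b*(d*i - f*g) + c*(d*h - e*g), where the 3×3 is [[a, b, c], [d, e, f], [g, h, i]].
Minor M_00 = (0)*(-7) - (14)*(-13) = 0 + 182 = 182.
Minor M_01 = (-15)*(-7) - (14)*(-10) = 105 + 140 = 245.
Minor M_02 = (-15)*(-13) - (0)*(-10) = 195 - 0 = 195.
det(Q) = (-10)*(182) - (-1)*(245) + (3)*(195) = -1820 + 245 + 585 = -990.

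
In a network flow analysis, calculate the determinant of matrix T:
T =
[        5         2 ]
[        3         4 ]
det(T) = 14

For a 2×2 matrix [[a, b], [c, d]], det = a*d - b*c.
det(T) = (5)*(4) - (2)*(3) = 20 - 6 = 14.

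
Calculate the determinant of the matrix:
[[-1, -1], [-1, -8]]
7

For a 2×2 matrix [[a, b], [c, d]], det = ad - bc
det = (-1)(-8) - (-1)(-1) = 8 - 1 = 7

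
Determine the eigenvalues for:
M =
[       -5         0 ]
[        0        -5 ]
λ = -5, -5

Solve det(M - λI) = 0. For a 2×2 matrix the characteristic equation is λ² - (trace)λ + det = 0.
trace(M) = a + d = -5 - 5 = -10.
det(M) = a*d - b*c = (-5)*(-5) - (0)*(0) = 25 - 0 = 25.
Characteristic equation: λ² - (-10)λ + (25) = 0.
Discriminant = (-10)² - 4*(25) = 100 - 100 = 0.
λ = (-10 ± √0) / 2 = (-10 ± 0) / 2 = -5, -5.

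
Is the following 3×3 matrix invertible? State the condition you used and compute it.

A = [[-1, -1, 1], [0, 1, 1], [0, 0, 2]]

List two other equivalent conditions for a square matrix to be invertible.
Yes, invertible; det(A) = -2 ≠ 0. Equivalent conditions: rank(A) = 3; Ax = 0 has only the trivial solution; 0 is not an eigenvalue; the columns of A are linearly independent.

To check invertibility, compute det(A).
The given matrix is triangular, so det(A) equals the product of its diagonal entries = -2 ≠ 0.
Since det(A) ≠ 0, A is invertible.
Equivalent conditions for a square matrix A to be invertible:
- rank(A) = 3 (full rank).
- The homogeneous system Ax = 0 has only the trivial solution x = 0.
- 0 is not an eigenvalue of A.
- The columns (equivalently rows) of A are linearly independent.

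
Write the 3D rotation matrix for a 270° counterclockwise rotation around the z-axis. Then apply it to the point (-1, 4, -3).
R = [[0, 1, 0], [-1, 0, 0], [0, 0, 1]]; R·(-1, 4, -3) = (4, 1, -3)

Rotation matrix for 270° around z-axis:
cos(270°) = 0, sin(270°) = -1
R = [[0, 1, 0], [-1, 0, 0], [0, 0, 1]]
Apply to (-1, 4, -3): R·[-1, 4, -3]ᵀ = (4, 1, -3)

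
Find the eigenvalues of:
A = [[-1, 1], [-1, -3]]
λ = -2, -2

Solve det(A - λI) = 0. For a 2×2 matrix this is λ² - (trace)λ + det = 0.
trace(A) = -1 - 3 = -4.
det(A) = (-1)*(-3) - (1)*(-1) = 3 + 1 = 4.
Characteristic equation: λ² - (-4)λ + (4) = 0.
Discriminant: (-4)² - 4*(4) = 16 - 16 = 0.
Roots: λ = (-4 ± √0) / 2 = -2, -2.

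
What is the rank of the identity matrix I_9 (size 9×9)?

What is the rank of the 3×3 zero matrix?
rank(I_9) = 9, rank(0) = 0

The identity I_9 has 9 columns that are the standard basis vectors e_1, …, e_9. These are linearly independent, so all 9 columns are pivots and rank(I_9) = 9.
The 3×3 zero matrix has every entry zero, so every row is the zero row and there are no pivots; rank(0) = 0.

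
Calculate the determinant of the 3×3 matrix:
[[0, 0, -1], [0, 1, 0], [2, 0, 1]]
2

Expansion along first row:
det = 0·det([[1,0],[0,1]]) - 0·det([[0,0],[2,1]]) + -1·det([[0,1],[2,0]])
    = 0·(1·1 - 0·0) - 0·(0·1 - 0·2) + -1·(0·0 - 1·2)
    = 0·1 - 0·0 + -1·-2
    = 0 + 0 + 2 = 2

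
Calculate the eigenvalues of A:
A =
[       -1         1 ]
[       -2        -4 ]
λ = -3, -2

Solve det(A - λI) = 0. For a 2×2 matrix the characteristic equation is λ² - (trace)λ + det = 0.
trace(A) = a + d = -1 - 4 = -5.
det(A) = a*d - b*c = (-1)*(-4) - (1)*(-2) = 4 + 2 = 6.
Characteristic equation: λ² - (-5)λ + (6) = 0.
Discriminant = (-5)² - 4*(6) = 25 - 24 = 1.
λ = (-5 ± √1) / 2 = (-5 ± 1) / 2 = -3, -2.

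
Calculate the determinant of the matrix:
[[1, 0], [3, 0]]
0

For a 2×2 matrix [[a, b], [c, d]], det = ad - bc
det = (1)(0) - (0)(3) = 0 - 0 = 0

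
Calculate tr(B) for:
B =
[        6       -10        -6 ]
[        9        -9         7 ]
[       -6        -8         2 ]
tr(B) = 6 - 9 + 2 = -1

The trace of a square matrix is the sum of its diagonal entries.
Diagonal entries of B: B[0][0] = 6, B[1][1] = -9, B[2][2] = 2.
tr(B) = 6 - 9 + 2 = -1.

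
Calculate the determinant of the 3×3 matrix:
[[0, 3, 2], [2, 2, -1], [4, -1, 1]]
-38

Expansion along first row:
det = 0·det([[2,-1],[-1,1]]) - 3·det([[2,-1],[4,1]]) + 2·det([[2,2],[4,-1]])
    = 0·(2·1 - -1·-1) - 3·(2·1 - -1·4) + 2·(2·-1 - 2·4)
    = 0·1 - 3·6 + 2·-10
    = 0 + -18 + -20 = -38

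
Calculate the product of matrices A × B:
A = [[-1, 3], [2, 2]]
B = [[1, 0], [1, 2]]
[[2, 6], [4, 4]]

Matrix multiplication:
C[0][0] = -1×1 + 3×1 = 2
C[0][1] = -1×0 + 3×2 = 6
C[1][0] = 2×1 + 2×1 = 4
C[1][1] = 2×0 + 2×2 = 4
Result: [[2, 6], [4, 4]]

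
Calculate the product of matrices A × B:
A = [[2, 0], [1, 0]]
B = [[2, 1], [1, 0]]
[[4, 2], [2, 1]]

Matrix multiplication:
C[0][0] = 2×2 + 0×1 = 4
C[0][1] = 2×1 + 0×0 = 2
C[1][0] = 1×2 + 0×1 = 2
C[1][1] = 1×1 + 0×0 = 1
Result: [[4, 2], [2, 1]]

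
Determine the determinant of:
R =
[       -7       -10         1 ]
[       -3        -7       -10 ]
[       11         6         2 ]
det(R) = 777

Expand along row 0 (cofactor expansion): det(R) = a*(e*i - f*h) - b*(d*i - f*g) + c*(d*h - e*g), where the 3×3 is [[a, b, c], [d, e, f], [g, h, i]].
Minor M_00 = (-7)*(2) - (-10)*(6) = -14 + 60 = 46.
Minor M_01 = (-3)*(2) - (-10)*(11) = -6 + 110 = 104.
Minor M_02 = (-3)*(6) - (-7)*(11) = -18 + 77 = 59.
det(R) = (-7)*(46) - (-10)*(104) + (1)*(59) = -322 + 1040 + 59 = 777.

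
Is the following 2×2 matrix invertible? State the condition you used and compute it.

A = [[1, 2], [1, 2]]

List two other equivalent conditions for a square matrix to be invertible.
No, not invertible; det(A) = 0 (two rows are equal, so the rows are linearly dependent). Equivalent conditions (failing for this A): rank(A) < 2; Ax = 0 has non-trivial solutions; 0 is an eigenvalue; the columns are linearly dependent.

To check invertibility, compute det(A).
In this matrix, row 0 and the last row are identical, so one row is a scalar multiple of another and the rows are linearly dependent.
A matrix with linearly dependent rows has det = 0 and is not invertible.
Equivalent failed conditions:
- rank(A) < 2.
- Ax = 0 has non-trivial solutions.
- 0 is an eigenvalue.
- The columns are linearly dependent.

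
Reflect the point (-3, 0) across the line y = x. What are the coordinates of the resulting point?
(0, -3)

Reflection across line y = x: (-3, 0) → (0, -3)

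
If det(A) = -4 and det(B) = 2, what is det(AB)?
-8

Use the multiplicative property of determinants: det(AB) = det(A)*det(B).
det(AB) = (-4)*(2) = -8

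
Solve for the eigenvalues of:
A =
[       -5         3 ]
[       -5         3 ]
λ = -2, 0

Solve det(A - λI) = 0. For a 2×2 matrix the characteristic equation is λ² - (trace)λ + det = 0.
trace(A) = a + d = -5 + 3 = -2.
det(A) = a*d - b*c = (-5)*(3) - (3)*(-5) = -15 + 15 = 0.
Characteristic equation: λ² - (-2)λ + (0) = 0.
Discriminant = (-2)² - 4*(0) = 4 - 0 = 4.
λ = (-2 ± √4) / 2 = (-2 ± 2) / 2 = -2, 0.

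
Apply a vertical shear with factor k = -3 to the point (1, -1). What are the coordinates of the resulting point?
(1, -4)

Shear matrix for vertical shear with factor k = -3:
[[1, 0], [-3, 1]]
Result: (1, -1) → (1, -4)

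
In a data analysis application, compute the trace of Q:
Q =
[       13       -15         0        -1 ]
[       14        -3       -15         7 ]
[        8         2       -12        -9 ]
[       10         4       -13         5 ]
tr(Q) = 13 - 3 - 12 + 5 = 3

The trace of a square matrix is the sum of its diagonal entries.
Diagonal entries of Q: Q[0][0] = 13, Q[1][1] = -3, Q[2][2] = -12, Q[3][3] = 5.
tr(Q) = 13 - 3 - 12 + 5 = 3.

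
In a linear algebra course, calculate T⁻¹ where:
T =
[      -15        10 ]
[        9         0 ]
det(T) = -90
T⁻¹ =
[        0       1/9 ]
[     1/10       1/6 ]

For a 2×2 matrix T = [[a, b], [c, d]] with det(T) ≠ 0, T⁻¹ = (1/det(T)) * [[d, -b], [-c, a]].
det(T) = (-15)*(0) - (10)*(9) = 0 - 90 = -90.
T⁻¹ = (1/-90) * [[0, -10], [-9, -15]].
Dividing each entry by -90 and reducing:
T⁻¹ =
[        0       1/9 ]
[     1/10       1/6 ]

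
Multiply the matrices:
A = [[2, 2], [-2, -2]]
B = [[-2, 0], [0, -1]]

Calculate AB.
[[-4, -2], [4, 2]]

Each entry (i,j) of AB = sum over k of A[i][k]*B[k][j].
(AB)[0][0] = (2)*(-2) + (2)*(0) = -4
(AB)[0][1] = (2)*(0) + (2)*(-1) = -2
(AB)[1][0] = (-2)*(-2) + (-2)*(0) = 4
(AB)[1][1] = (-2)*(0) + (-2)*(-1) = 2
AB = [[-4, -2], [4, 2]]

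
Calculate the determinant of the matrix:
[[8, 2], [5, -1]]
-18

For a 2×2 matrix [[a, b], [c, d]], det = ad - bc
det = (8)(-1) - (2)(5) = -8 - 10 = -18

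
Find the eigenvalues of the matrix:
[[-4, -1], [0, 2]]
λ = -4 and λ = 2

Characteristic equation: det(A - λI) = 0
λ² - (trace)λ + (det) = 0
λ² - (-2)λ + (-8) = 0
λ² + 2λ - 8 = 0
Solving: λ = -4, 2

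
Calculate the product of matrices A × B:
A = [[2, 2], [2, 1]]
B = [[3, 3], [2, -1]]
[[10, 4], [8, 5]]

Matrix multiplication:
C[0][0] = 2×3 + 2×2 = 10
C[0][1] = 2×3 + 2×-1 = 4
C[1][0] = 2×3 + 1×2 = 8
C[1][1] = 2×3 + 1×-1 = 5
Result: [[10, 4], [8, 5]]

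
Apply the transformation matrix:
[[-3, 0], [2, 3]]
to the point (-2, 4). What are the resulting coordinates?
(6, 8)

Matrix multiplication:
[[-3, 0], [2, 3]] × [-2, 4]ᵀ
= [-3×-2 + 0×4, 2×-2 + 3×4]ᵀ
= [6.0000, 8.0000]ᵀ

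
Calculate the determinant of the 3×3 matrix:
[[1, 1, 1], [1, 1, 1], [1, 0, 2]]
0

Expansion along first row:
det = 1·det([[1,1],[0,2]]) - 1·det([[1,1],[1,2]]) + 1·det([[1,1],[1,0]])
    = 1·(1·2 - 1·0) - 1·(1·2 - 1·1) + 1·(1·0 - 1·1)
    = 1·2 - 1·1 + 1·-1
    = 2 + -1 + -1 = 0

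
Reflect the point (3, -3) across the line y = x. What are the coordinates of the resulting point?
(-3, 3)

Reflection across line y = x: (3, -3) → (-3, 3)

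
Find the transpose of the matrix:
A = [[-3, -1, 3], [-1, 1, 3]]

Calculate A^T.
[[-3, -1], [-1, 1], [3, 3]]

The transpose sends entry (i,j) to (j,i); rows become columns.
Row 0 of A: [-3, -1, 3] -> column 0 of A^T.
Row 1 of A: [-1, 1, 3] -> column 1 of A^T.
A^T = [[-3, -1], [-1, 1], [3, 3]]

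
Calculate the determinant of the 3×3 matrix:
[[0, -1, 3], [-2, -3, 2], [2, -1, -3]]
26

Expansion along first row:
det = 0·det([[-3,2],[-1,-3]]) - -1·det([[-2,2],[2,-3]]) + 3·det([[-2,-3],[2,-1]])
    = 0·(-3·-3 - 2·-1) - -1·(-2·-3 - 2·2) + 3·(-2·-1 - -3·2)
    = 0·11 - -1·2 + 3·8
    = 0 + 2 + 24 = 26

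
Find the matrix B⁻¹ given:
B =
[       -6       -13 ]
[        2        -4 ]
det(B) = 50
B⁻¹ =
[    -2/25     13/50 ]
[    -1/25     -3/25 ]

For a 2×2 matrix B = [[a, b], [c, d]] with det(B) ≠ 0, B⁻¹ = (1/det(B)) * [[d, -b], [-c, a]].
det(B) = (-6)*(-4) - (-13)*(2) = 24 + 26 = 50.
B⁻¹ = (1/50) * [[-4, 13], [-2, -6]].
Dividing each entry by 50 and reducing:
B⁻¹ =
[    -2/25     13/50 ]
[    -1/25     -3/25 ]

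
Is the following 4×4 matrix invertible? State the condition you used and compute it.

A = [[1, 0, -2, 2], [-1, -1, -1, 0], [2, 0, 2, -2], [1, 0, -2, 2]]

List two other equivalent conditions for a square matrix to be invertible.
No, not invertible; det(A) = 0 (two rows are equal, so the rows are linearly dependent). Equivalent conditions (failing for this A): rank(A) < 4; Ax = 0 has non-trivial solutions; 0 is an eigenvalue; the columns are linearly dependent.

To check invertibility, compute det(A).
In this matrix, row 0 and the last row are identical, so one row is a scalar multiple of another and the rows are linearly dependent.
A matrix with linearly dependent rows has det = 0 and is not invertible.
Equivalent failed conditions:
- rank(A) < 4.
- Ax = 0 has non-trivial solutions.
- 0 is an eigenvalue.
- The columns are linearly dependent.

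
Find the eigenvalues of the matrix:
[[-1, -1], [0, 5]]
λ = -1 and λ = 5

Characteristic equation: det(A - λI) = 0
λ² - (trace)λ + (det) = 0
λ² - (4)λ + (-5) = 0
λ² - 4λ - 5 = 0
Solving: λ = -1, 5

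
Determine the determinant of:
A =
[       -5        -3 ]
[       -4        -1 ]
det(A) = -7

For a 2×2 matrix [[a, b], [c, d]], det = a*d - b*c.
det(A) = (-5)*(-1) - (-3)*(-4) = 5 - 12 = -7.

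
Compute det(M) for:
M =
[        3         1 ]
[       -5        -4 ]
det(M) = -7

For a 2×2 matrix [[a, b], [c, d]], det = a*d - b*c.
det(M) = (3)*(-4) - (1)*(-5) = -12 + 5 = -7.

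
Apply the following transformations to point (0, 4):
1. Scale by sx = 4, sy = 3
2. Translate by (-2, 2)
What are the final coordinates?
(-2, 14)

Step 1: Scale (0, 4) by (sx, sy) = (4, 3) → (0, 12)
Step 2: Translate by (-2, 2) → (-2, 14)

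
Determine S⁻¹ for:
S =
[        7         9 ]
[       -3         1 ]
det(S) = 34
S⁻¹ =
[     1/34     -9/34 ]
[     3/34      7/34 ]

For a 2×2 matrix S = [[a, b], [c, d]] with det(S) ≠ 0, S⁻¹ = (1/det(S)) * [[d, -b], [-c, a]].
det(S) = (7)*(1) - (9)*(-3) = 7 + 27 = 34.
S⁻¹ = (1/34) * [[1, -9], [3, 7]].
Dividing each entry by 34 and reducing:
S⁻¹ =
[     1/34     -9/34 ]
[     3/34      7/34 ]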